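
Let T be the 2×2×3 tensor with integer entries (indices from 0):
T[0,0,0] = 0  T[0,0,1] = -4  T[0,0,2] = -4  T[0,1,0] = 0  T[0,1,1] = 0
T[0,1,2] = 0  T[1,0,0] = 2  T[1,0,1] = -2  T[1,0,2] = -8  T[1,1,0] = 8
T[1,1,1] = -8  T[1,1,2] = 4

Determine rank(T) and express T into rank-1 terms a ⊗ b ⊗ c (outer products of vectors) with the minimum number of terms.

Lower bound: the mode-3 unfolding of T (rows indexed by k, columns by (i,j) = (0,0), (0,1), (1,0), (1,1)) is [[0, 0, 2, 8], [-4, 0, -2, -8], [-4, 0, -8, 4]].
There the 3×3 minor on rows k ∈ {0, 1, 2}, columns (i,j) ∈ {(0,0), (1,0), (1,1)} is det [[0, 2, 8], [-4, -2, -8], [-4, -8, 4]] = 288 ≠ 0, so this unfolding has rank ≥ 3; CP rank is at least every unfolding rank, so rank(T) ≥ 3. (This is only a lower bound: in general the CP rank may exceed every unfolding rank, so we still need to exhibit 3 rank-1 terms summing to T.)
Upper bound: T is a sum of 3 rank-1 terms, T = [0, 1] ⊗ [1, -2] ⊗ [-2, 2, -4] + [0, 1] ⊗ [1, 1] ⊗ [4, -4, -4] + [1, 0] ⊗ [1, 0] ⊗ [0, -4, -4] (one valid choice — decompositions are not unique — normalised so each a, b is primitive with positive first nonzero entry; check it by expanding all entries), so rank(T) ≤ 3.
These bounds meet, so rank(T) = 3.
Check entry T[1,1,0] = 8: (1)·(-2)·(-2) + (1)·(1)·(4) + (0)·(0)·(0) = 8.

rank(T) = 3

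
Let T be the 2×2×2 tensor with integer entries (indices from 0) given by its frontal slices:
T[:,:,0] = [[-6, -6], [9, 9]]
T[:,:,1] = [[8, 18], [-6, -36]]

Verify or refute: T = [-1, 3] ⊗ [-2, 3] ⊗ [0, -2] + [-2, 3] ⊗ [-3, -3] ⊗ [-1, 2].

Reconstruct entrywise from the claimed factors. For example, T[0,1,1] = 18 and Σₗ aₗ[0]bₗ[1]cₗ[1] = (-1)·(3)·(-2) + (-2)·(-3)·(2) = 18; checking all 8 entries, every one matches. The claim holds.

Yes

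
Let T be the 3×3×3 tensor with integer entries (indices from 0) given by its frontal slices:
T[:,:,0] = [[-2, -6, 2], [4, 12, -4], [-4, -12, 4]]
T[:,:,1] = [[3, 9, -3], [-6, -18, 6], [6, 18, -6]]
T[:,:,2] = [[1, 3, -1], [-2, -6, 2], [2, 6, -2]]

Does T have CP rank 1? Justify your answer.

Yes

If T = a ⊗ b ⊗ c then every fibre of T is a multiple of the corresponding factor, so read the factors off the fibres through the nonzero entry T[0,0,0] = -2.
The mode-1 fibre T[:,0,0] = [-2, 4, -4] gives a = (1, -2, 2) (primitive direction); the mode-2 fibre T[0,:,0] = [-2, -6, 2] gives b = (1, 3, -1); then c[k] = T[0,0,k] / (a[0]·b[0]) = [-2, 3, 1] / 1 = (-2, 3, 1).
Expanding (1, -2, 2) ⊗ (1, 3, -1) ⊗ (-2, 3, 1) reproduces all 27 entries of T, so T = (1, -2, 2) ⊗ (1, 3, -1) ⊗ (-2, 3, 1) and rank(T) ≤ 1.
Equivalently every frontal slice T[:,:,k] is c[k] times the rank-1 matrix (1, -2, 2) ⊗ (1, 3, -1). So T has rank 1 (it is nonzero).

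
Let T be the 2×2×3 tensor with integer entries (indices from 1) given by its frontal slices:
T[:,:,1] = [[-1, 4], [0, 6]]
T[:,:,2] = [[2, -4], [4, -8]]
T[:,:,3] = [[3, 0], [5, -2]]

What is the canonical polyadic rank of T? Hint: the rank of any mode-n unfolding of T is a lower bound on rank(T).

3

Lower bound: in the mode-3 unfolding of T (rows indexed by k, columns by (i,j)) the 3×3 minor on rows k ∈ {1, 2, 3}, columns (i,j) ∈ {(1,1), (1,2), (2,1)} is det [[-1, 4, 0], [2, -4, 4], [3, 0, 5]] = 28 ≠ 0, so that unfolding has rank ≥ 3 and hence rank(T) ≥ 3 (CP rank is at least every unfolding rank, though it can be larger).
Upper bound: T is a sum of 3 rank-1 terms, T = (1, 1) ⊗ (2, 1) ⊗ (2, 0, 2) + (1, 2) ⊗ (1, -2) ⊗ (-1, 2, 1) + (2, 1) ⊗ (1, 0) ⊗ (-2, 0, -1) (written with every a and b primitive with positive leading entry and the scale carried by c; CP decompositions are not unique, and this one is verified by expanding entrywise), so rank(T) ≤ 3.
These bounds meet, so rank(T) = 3.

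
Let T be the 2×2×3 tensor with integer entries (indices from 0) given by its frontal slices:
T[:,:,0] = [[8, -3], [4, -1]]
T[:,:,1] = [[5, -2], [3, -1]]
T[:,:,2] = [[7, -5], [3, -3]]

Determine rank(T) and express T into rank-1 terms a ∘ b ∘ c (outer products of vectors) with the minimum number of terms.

Lower bound: in the mode-3 unfolding of T (rows indexed by k, columns by (i,j)) the 3×3 minor on rows k ∈ {0, 1, 2}, columns (i,j) ∈ {(0,0), (0,1), (1,0)} is det [[8, -3, 4], [5, -2, 3], [7, -5, 3]] = 10 ≠ 0, so that unfolding has rank ≥ 3 and hence rank(T) ≥ 3 (CP rank is at least every unfolding rank, though it can be larger).
Upper bound: T is a sum of 3 rank-1 terms, T = [1, 1] ∘ [0, 1] ∘ [1, -2, 1] + [1, 1] ∘ [1, 2] ∘ [0, 1, -1] + [2, 1] ∘ [2, -1] ∘ [2, 1, 2] (one valid choice — decompositions are not unique — normalised so each a, b is primitive with positive first nonzero entry; check it by expanding all entries), so rank(T) ≤ 3.
These bounds meet, so rank(T) = 3.

rank(T) = 3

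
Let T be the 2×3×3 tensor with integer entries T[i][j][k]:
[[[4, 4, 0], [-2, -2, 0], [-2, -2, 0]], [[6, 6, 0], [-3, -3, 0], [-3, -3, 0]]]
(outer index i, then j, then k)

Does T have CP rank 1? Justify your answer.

If T = a (x) b (x) c then every fibre of T is a multiple of the corresponding factor, so read the factors off the fibres through the nonzero entry T[0,0,0] = 4.
The mode-1 fibre T[:,0,0] = [4, 6] gives a = (2, 3) (primitive direction); the mode-2 fibre T[0,:,0] = [4, -2, -2] gives b = (2, -1, -1); then c[k] = T[0,0,k] / (a[0]·b[0]) = [4, 4, 0] / 4 = (1, 1, 0).
Expanding (2, 3) (x) (2, -1, -1) (x) (1, 1, 0) reproduces all 18 entries of T, so T = (2, 3) (x) (2, -1, -1) (x) (1, 1, 0) and rank(T) ≤ 1.
Equivalently every frontal slice T[:,:,k] is c[k] times the rank-1 matrix (2, 3) (x) (2, -1, -1). So T has rank 1 (it is nonzero).

Yes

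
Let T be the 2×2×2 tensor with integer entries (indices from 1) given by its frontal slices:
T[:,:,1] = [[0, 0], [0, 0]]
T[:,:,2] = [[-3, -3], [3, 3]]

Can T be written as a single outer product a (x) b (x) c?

The mode-1 fibre T[:,1,2] = [-3, 3] gives a = [1, -1] (primitive direction); the mode-2 fibre T[1,:,2] = [-3, -3] gives b = [1, 1]; then c[k] = T[1,1,k] / (a[1]·b[1]) = [0, -3] / 1 = [0, -3].
Expanding [1, -1] (x) [1, 1] (x) [0, -3] reproduces all 8 entries of T, so T = [1, -1] (x) [1, 1] (x) [0, -3] and rank(T) ≤ 1.
Equivalently every frontal slice T[:,:,k] is c[k] times the rank-1 matrix [1, -1] (x) [1, 1]. So T has rank 1 (it is nonzero).

Yes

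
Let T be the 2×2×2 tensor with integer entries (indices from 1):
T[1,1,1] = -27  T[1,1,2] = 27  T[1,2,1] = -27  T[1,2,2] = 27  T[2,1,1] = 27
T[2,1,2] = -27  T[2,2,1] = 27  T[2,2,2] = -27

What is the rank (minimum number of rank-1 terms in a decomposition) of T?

1

Lower bound: T ≠ 0 (e.g. T[1,1,1] = -27), so rank(T) ≥ 1.
Upper bound: if T = a (x) b (x) c then every fibre of T is a multiple of the corresponding factor, so read the factors off the fibres through the nonzero entry T[1,1,1] = -27.
The mode-1 fibre T[:,1,1] = [-27, 27] gives a = [1, -1] (primitive direction); the mode-2 fibre T[1,:,1] = [-27, -27] gives b = [1, 1]; then c[k] = T[1,1,k] / (a[1]·b[1]) = [-27, 27] / 1 = [-27, 27].
Expanding [1, -1] (x) [1, 1] (x) [-27, 27] reproduces all 8 entries of T, so T = [1, -1] (x) [1, 1] (x) [-27, 27] and rank(T) ≤ 1.
These bounds meet, so rank(T) = 1.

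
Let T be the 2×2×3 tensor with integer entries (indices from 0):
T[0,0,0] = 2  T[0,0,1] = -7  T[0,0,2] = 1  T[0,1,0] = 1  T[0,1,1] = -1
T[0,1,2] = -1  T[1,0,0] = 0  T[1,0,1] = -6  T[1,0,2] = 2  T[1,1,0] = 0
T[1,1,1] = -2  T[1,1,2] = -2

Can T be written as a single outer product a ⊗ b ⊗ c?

The mode-3 unfolding of T (rows indexed by k, columns by (i,j) = (0,0), (0,1), (1,0), (1,1)) is [[2, 1, 0, 0], [-7, -1, -6, -2], [1, -1, 2, -2]].
There the 3×3 minor on rows k ∈ {0, 1, 2}, columns (i,j) ∈ {(0,0), (0,1), (1,0)} is det [[2, 1, 0], [-7, -1, -6], [1, -1, 2]] = -8 ≠ 0, so this unfolding has rank ≥ 3; CP rank is at least every unfolding rank, so rank(T) ≥ 3.
In particular rank(T) ≥ 3 > 1, so T is not rank-1.

No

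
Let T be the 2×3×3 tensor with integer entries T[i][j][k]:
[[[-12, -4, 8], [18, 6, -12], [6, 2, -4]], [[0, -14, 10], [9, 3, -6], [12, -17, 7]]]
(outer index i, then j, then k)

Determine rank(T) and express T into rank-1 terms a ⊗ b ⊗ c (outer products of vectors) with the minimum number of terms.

rank(T) = 2

Lower bound: the mode-2 unfolding of T (rows indexed by j, columns by (i,k) = (0,0), (0,1), (0,2), (1,0), (1,1), (1,2)) is [[-12, -4, 8, 0, -14, 10], [18, 6, -12, 9, 3, -6], [6, 2, -4, 12, -17, 7]].
There the 2×2 minor on rows j ∈ {0, 1}, columns (i,k) ∈ {(0,0), (1,0)} is det [[-12, 0], [18, 9]] = -108 ≠ 0, so this unfolding has rank ≥ 2; CP rank is at least every unfolding rank, so rank(T) ≥ 2. (This is only a lower bound: in general the CP rank may exceed every unfolding rank, so we still need to exhibit 2 rank-1 terms summing to T.)
Upper bound — finding two terms. Write S_k = T[:,:,k] for the frontal slices: S₀ = [[-12, 18, 6], [0, 9, 12]], S₁ = [[-4, 6, 2], [-14, 3, -17]], S₂ = [[8, -12, -4], [10, -6, 7]].
If T = a₁ ⊗ b₁ ⊗ c₁ + a₂ ⊗ b₂ ⊗ c₂ then each S_k = c₁[k]·a₁b₁ᵀ + c₂[k]·a₂b₂ᵀ. S₀ and S₁ are linearly independent, so a₁b₁ᵀ and a₂b₂ᵀ must span the same plane of matrices: they are the rank-1 matrices of the form x·S₀ + y·S₁.
The 2×2 minor of x·S₀ + y·S₁ on rows {0,1}, columns {0,1} is −108·x² + 180·xy + 72·y² = (-36)·(x − 2·y)(3·x + y), vanishing at (x:y) = (2:1) and (1:-3).
M₁ = 2·S₀ + S₁ = [[-28, 42, 14], [-14, 21, 7]] = (-7)·(2, 1)(2, -3, -1)ᵀ and M₂ = S₀ − 3·S₁ = [[0, 0, 0], [42, 0, 63]] = 21·(0, 1)(2, 0, 3)ᵀ, so take a₁ = (2, 1), b₁ = (2, -3, -1), a₂ = (0, 1), b₂ = (2, 0, 3).
Each slice is an integer combination of E₁ = a₁b₁ᵀ and E₂ = a₂b₂ᵀ: S₀ = −3·E₁ + 3·E₂, S₁ = −E₁ − 6·E₂, S₂ = 2·E₁ + 3·E₂; reading off coefficients, c₁ = (-3, -1, 2) and c₂ = (3, -6, 3).
Hence T = (2, 1) ⊗ (2, -3, -1) ⊗ (-3, -1, 2) + (0, 1) ⊗ (2, 0, 3) ⊗ (3, -6, 3), so rank(T) ≤ 2.
These bounds meet, so rank(T) = 2.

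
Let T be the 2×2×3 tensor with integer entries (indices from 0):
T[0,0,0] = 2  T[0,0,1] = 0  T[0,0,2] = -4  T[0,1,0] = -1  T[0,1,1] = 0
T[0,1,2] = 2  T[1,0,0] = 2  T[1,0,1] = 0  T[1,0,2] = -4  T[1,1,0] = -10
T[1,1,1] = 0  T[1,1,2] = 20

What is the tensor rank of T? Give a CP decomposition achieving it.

rank(T) = 2

Lower bound: the mode-2 unfolding of T (rows indexed by j, columns by (i,k) = (0,0), (0,1), (0,2), (1,0), (1,1), (1,2)) is [[2, 0, -4, 2, 0, -4], [-1, 0, 2, -10, 0, 20]].
There the 2×2 minor on rows j ∈ {0, 1}, columns (i,k) ∈ {(0,0), (1,0)} is det [[2, 2], [-1, -10]] = -18 ≠ 0, so this unfolding has rank ≥ 2; CP rank is at least every unfolding rank, so rank(T) ≥ 2. (Flattening ranks never certify an upper bound on CP rank; for that we must actually write T with 2 rank-1 terms.)
Upper bound — finding two terms. Every mode-3 slice of T is a multiple of one matrix: T[:,:,k] = c[k]·M with c = [1, 0, -2] and M = [[2, -1], [2, -10]] (rows indexed by i, columns by j). So it suffices to write M as a sum of two rank-1 matrices.
Splitting M by its rows (i = 0, 1), M = [1, 0][2, -1]ᵀ + [0, 1][2, -10]ᵀ.
Hence T = [1, 0] ⊗ [2, -1] ⊗ [1, 0, -2] + [0, 1] ⊗ [2, -10] ⊗ [1, 0, -2], so rank(T) ≤ 2.
These bounds meet, so rank(T) = 2.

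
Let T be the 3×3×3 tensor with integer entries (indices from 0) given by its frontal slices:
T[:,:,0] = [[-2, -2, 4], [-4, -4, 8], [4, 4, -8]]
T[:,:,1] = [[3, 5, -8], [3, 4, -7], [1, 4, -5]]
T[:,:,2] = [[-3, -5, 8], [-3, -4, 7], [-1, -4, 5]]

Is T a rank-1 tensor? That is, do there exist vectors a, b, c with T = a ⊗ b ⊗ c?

No

The mode-3 unfolding of T (rows indexed by k, columns by (i,j) = (0,0), (0,1), (0,2), (1,0), (1,1), (1,2), (2,0), (2,1), (2,2)) is [[-2, -2, 4, -4, -4, 8, 4, 4, -8], [3, 5, -8, 3, 4, -7, 1, 4, -5], [-3, -5, 8, -3, -4, 7, -1, -4, 5]].
There the 2×2 minor on rows k ∈ {0, 1}, columns (i,j) ∈ {(0,0), (0,1)} is det [[-2, -2], [3, 5]] = -4 ≠ 0, so this unfolding has rank ≥ 2; CP rank is at least every unfolding rank, so rank(T) ≥ 2.
In particular rank(T) ≥ 2 > 1, so T is not rank-1.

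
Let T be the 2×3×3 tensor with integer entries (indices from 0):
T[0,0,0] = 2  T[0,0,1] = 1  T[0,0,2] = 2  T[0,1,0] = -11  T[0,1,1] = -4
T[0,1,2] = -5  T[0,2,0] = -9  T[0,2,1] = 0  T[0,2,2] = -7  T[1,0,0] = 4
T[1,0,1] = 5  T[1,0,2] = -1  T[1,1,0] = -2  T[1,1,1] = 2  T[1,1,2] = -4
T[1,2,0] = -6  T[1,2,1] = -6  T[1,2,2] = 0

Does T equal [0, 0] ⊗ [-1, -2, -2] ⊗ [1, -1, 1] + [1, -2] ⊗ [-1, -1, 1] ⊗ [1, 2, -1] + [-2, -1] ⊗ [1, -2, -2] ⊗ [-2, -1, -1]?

No

Reconstruct entry (0,0,0) from the claimed factors: Σₗ aₗ[0]bₗ[0]cₗ[0] = (0)·(-1)·(1) + (1)·(-1)·(1) + (-2)·(1)·(-2) = 3, but T[0,0,0] = 2. The claim is false.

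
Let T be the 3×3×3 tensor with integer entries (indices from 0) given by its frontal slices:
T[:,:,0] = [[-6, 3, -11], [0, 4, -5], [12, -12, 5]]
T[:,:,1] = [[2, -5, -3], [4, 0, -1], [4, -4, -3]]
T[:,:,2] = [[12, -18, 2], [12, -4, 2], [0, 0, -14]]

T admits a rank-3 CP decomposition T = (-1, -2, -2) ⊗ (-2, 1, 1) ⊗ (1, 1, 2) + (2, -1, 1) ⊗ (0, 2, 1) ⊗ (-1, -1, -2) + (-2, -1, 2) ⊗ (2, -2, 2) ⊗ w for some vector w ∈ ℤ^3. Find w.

Subtract the known terms from T to get the rank-1 residual R = (-2, -1, 2) ⊗ (2, -2, 2) ⊗ w, so R[i,j,k] = a[i]·b[j]·w[k]. Pick indices with nonzero a[0]·b[0] = (-2)·(2) = -4. Only the fibre through (0,0,·) is needed: R[0,0,:] = T[0,0,:] − Σₗ aₗ[0]bₗ[0]cₗ = [-6, 2, 12] − (-1)·(-2)·(1, 1, 2) − (2)·(0)·(-1, -1, -2) = [-8, 0, 8]. Then w[k] = R[0,0,k] / -4 for each k, giving w = [-8, 0, 8] / -4 = (2, 0, -2).

w = (2, 0, -2)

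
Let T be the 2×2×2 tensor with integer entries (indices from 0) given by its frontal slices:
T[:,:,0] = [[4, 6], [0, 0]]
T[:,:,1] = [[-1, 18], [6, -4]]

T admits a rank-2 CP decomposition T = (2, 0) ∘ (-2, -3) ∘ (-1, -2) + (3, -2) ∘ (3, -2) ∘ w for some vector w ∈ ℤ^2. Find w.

Subtract the known terms from T to get the rank-1 residual R = (3, -2) ∘ (3, -2) ∘ w, so R[i,j,k] = a[i]·b[j]·w[k]. Pick indices with nonzero a[0]·b[0] = (3)·(3) = 9. Only the fibre through (0,0,·) is needed: R[0,0,:] = T[0,0,:] − Σₗ aₗ[0]bₗ[0]cₗ = [4, -1] − (2)·(-2)·(-1, -2) = [0, -9]. Then w[k] = R[0,0,k] / 9 for each k, giving w = [0, -9] / 9 = (0, -1).

w = (0, -1)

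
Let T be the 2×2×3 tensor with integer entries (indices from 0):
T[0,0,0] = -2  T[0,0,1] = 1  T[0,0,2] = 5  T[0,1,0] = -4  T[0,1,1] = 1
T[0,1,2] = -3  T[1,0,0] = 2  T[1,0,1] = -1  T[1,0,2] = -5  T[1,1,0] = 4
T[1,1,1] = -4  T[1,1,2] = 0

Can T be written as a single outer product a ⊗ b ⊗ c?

No

The mode-3 unfolding of T (rows indexed by k, columns by (i,j) = (0,0), (0,1), (1,0), (1,1)) is [[-2, -4, 2, 4], [1, 1, -1, -4], [5, -3, -5, 0]].
There the 3×3 minor on rows k ∈ {0, 1, 2}, columns (i,j) ∈ {(0,0), (0,1), (1,1)} is det [[-2, -4, 4], [1, 1, -4], [5, -3, 0]] = 72 ≠ 0, so this unfolding has rank ≥ 3; CP rank is at least every unfolding rank, so rank(T) ≥ 3.
In particular rank(T) ≥ 3 > 1, so T is not rank-1.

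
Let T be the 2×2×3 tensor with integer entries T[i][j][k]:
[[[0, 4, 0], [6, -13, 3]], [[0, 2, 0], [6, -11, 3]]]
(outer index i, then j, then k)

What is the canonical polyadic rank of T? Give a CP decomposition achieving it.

rank(T) = 2

Lower bound: in the mode-1 unfolding of T (rows indexed by i, columns by (j,k)) the 2×2 minor on rows i ∈ {0, 1}, columns (j,k) ∈ {(0,1), (1,0)} is det [[4, 6], [2, 6]] = 12 ≠ 0, so that unfolding has rank ≥ 2 and hence rank(T) ≥ 2 (CP rank is at least every unfolding rank, though it can be larger).
Upper bound: with S_k = T[:,:,k], the two rank-1 terms a₁b₁ᵀ, a₂b₂ᵀ are the rank-1 members of the pencil x·S₀ + y·S₁.
det(x·S₀ + y·S₁) is 12·xy − 18·y² = 6·(2·x − 3·y)(y), vanishing at (x:y) = (3:2) and (1:0).
M₁ = 3·S₀ + 2·S₁ = [[8, -8], [4, -4]] = 4·(2, 1)(1, -1)ᵀ and M₂ = S₀ = [[0, 6], [0, 6]] = 6·(1, 1)(0, 1)ᵀ, so take a₁ = (2, 1), b₁ = (1, -1), a₂ = (1, 1), b₂ = (0, 1).
Each slice is an integer combination of E₁ = a₁b₁ᵀ and E₂ = a₂b₂ᵀ: S₀ = 6·E₂, S₁ = 2·E₁ − 9·E₂, S₂ = 3·E₂; reading off coefficients, c₁ = (0, 2, 0) and c₂ = (6, -9, 3).
Hence T = (2, 1) ⊗ (1, -1) ⊗ (0, 2, 0) + (1, 1) ⊗ (0, 1) ⊗ (6, -9, 3), so rank(T) ≤ 2.
These bounds meet, so rank(T) = 2.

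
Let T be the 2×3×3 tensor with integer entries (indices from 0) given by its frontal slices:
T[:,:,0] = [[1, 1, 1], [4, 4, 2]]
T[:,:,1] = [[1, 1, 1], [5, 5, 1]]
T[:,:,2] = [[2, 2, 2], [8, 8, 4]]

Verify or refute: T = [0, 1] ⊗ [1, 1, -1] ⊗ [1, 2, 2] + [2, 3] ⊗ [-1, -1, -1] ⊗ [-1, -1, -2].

Reconstruct entry (0,0,0) from the claimed factors: Σₗ aₗ[0]bₗ[0]cₗ[0] = (0)·(1)·(1) + (2)·(-1)·(-1) = 2, but T[0,0,0] = 1. The claim is false.

No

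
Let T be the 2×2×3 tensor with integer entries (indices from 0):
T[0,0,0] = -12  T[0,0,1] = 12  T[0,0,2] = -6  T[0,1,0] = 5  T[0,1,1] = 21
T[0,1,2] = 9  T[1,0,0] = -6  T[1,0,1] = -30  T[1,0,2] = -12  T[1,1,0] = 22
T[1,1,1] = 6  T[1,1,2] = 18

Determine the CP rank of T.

2

Lower bound: the mode-3 unfolding of T (rows indexed by k, columns by (i,j) = (0,0), (0,1), (1,0), (1,1)) is [[-12, 5, -6, 22], [12, 21, -30, 6], [-6, 9, -12, 18]].
There the 2×2 minor on rows k ∈ {0, 1}, columns (i,j) ∈ {(0,0), (0,1)} is det [[-12, 5], [12, 21]] = -312 ≠ 0, so this unfolding has rank ≥ 2; CP rank is at least every unfolding rank, so rank(T) ≥ 2. (This is only a lower bound: in general the CP rank may exceed every unfolding rank, so we still need to exhibit 2 rank-1 terms summing to T.)
Upper bound — finding two terms. Write S_k = T[:,:,k] for the frontal slices: S₀ = [[-12, 5], [-6, 22]], S₁ = [[12, 21], [-30, 6]], S₂ = [[-6, 9], [-12, 18]].
If T = a₁ ⊗ b₁ ⊗ c₁ + a₂ ⊗ b₂ ⊗ c₂ then each S_k = c₁[k]·a₁b₁ᵀ + c₂[k]·a₂b₂ᵀ. S₀ and S₁ are linearly independent, so a₁b₁ᵀ and a₂b₂ᵀ must span the same plane of matrices: they are the rank-1 matrices of the form x·S₀ + y·S₁.
det(x·S₀ + y·S₁) is −234·x² + 468·xy + 702·y² = (-234)·(x − 3·y)(x + y), vanishing at (x:y) = (3:1) and (1:-1).
M₁ = 3·S₀ + S₁ = [[-24, 36], [-48, 72]] = (-12)·[1, 2][2, -3]ᵀ and M₂ = S₀ − S₁ = [[-24, -16], [24, 16]] = (-8)·[1, -1][3, 2]ᵀ, so take a₁ = [1, 2], b₁ = [2, -3], a₂ = [1, -1], b₂ = [3, 2].
Each slice is an integer combination of E₁ = a₁b₁ᵀ and E₂ = a₂b₂ᵀ: S₀ = −3·E₁ − 2·E₂, S₁ = −3·E₁ + 6·E₂, S₂ = −3·E₁; reading off coefficients, c₁ = [-3, -3, -3] and c₂ = [-2, 6, 0].
Hence T = [1, 2] ⊗ [2, -3] ⊗ [-3, -3, -3] + [1, -1] ⊗ [3, 2] ⊗ [-2, 6, 0], so rank(T) ≤ 2.
These bounds meet, so rank(T) = 2.
Check entry T[0,1,2] = 9: (1)·(-3)·(-3) + (1)·(2)·(0) = 9.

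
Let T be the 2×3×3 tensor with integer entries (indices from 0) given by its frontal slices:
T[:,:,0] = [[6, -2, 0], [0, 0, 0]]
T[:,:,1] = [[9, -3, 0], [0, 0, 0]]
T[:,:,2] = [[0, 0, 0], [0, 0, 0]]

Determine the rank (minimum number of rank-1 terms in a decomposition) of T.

1

Lower bound: T ≠ 0 (e.g. T[0,0,0] = 6), so rank(T) ≥ 1.
Upper bound: if T = a (x) b (x) c then every fibre of T is a multiple of the corresponding factor, so read the factors off the fibres through the nonzero entry T[0,0,0] = 6.
The mode-1 fibre T[:,0,0] = [6, 0] gives a = [1, 0] (primitive direction); the mode-2 fibre T[0,:,0] = [6, -2, 0] gives b = [3, -1, 0]; then c[k] = T[0,0,k] / (a[0]·b[0]) = [6, 9, 0] / 3 = [2, 3, 0].
Expanding [1, 0] (x) [3, -1, 0] (x) [2, 3, 0] reproduces all 18 entries of T, so T = [1, 0] (x) [3, -1, 0] (x) [2, 3, 0] and rank(T) ≤ 1.
These bounds meet, so rank(T) = 1.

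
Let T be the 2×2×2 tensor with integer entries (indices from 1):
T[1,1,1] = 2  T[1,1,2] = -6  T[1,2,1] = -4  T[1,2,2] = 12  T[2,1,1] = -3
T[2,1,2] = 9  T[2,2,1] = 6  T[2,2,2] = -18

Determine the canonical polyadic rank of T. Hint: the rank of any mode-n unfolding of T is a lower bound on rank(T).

Lower bound: T ≠ 0 (e.g. T[1,1,1] = 2), so rank(T) ≥ 1.
Upper bound: if T = a (x) b (x) c then every fibre of T is a multiple of the corresponding factor, so read the factors off the fibres through the nonzero entry T[1,1,1] = 2.
The mode-1 fibre T[:,1,1] = [2, -3] gives a = (2, -3) (primitive direction); the mode-2 fibre T[1,:,1] = [2, -4] gives b = (1, -2); then c[k] = T[1,1,k] / (a[1]·b[1]) = [2, -6] / 2 = (1, -3).
Expanding (2, -3) (x) (1, -2) (x) (1, -3) reproduces all 8 entries of T, so T = (2, -3) (x) (1, -2) (x) (1, -3) and rank(T) ≤ 1.
These bounds meet, so rank(T) = 1.

1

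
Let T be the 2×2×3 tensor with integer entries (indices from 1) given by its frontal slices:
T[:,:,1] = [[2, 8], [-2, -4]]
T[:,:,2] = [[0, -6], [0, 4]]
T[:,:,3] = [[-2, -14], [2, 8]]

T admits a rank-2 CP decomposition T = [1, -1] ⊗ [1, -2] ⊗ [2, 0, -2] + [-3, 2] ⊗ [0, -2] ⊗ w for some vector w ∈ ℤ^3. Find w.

w = [2, -1, -3]

Subtract the known terms from T to get the rank-1 residual R = [-3, 2] ⊗ [0, -2] ⊗ w, so R[i,j,k] = a[i]·b[j]·w[k]. Pick indices with nonzero a[1]·b[2] = (-3)·(-2) = 6. Only the fibre through (1,2,·) is needed: R[1,2,:] = T[1,2,:] − Σₗ aₗ[1]bₗ[2]cₗ = [8, -6, -14] − (1)·(-2)·[2, 0, -2] = [12, -6, -18]. Then w[k] = R[1,2,k] / 6 for each k, giving w = [12, -6, -18] / 6 = [2, -1, -3].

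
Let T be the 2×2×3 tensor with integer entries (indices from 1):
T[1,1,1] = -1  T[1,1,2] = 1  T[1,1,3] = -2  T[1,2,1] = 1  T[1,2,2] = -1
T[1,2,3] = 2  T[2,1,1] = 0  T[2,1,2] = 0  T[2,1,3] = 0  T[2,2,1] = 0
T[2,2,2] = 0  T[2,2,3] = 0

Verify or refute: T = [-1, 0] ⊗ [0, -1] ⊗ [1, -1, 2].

No

Reconstruct entry (1,1,1) from the claimed factors: Σₗ aₗ[1]bₗ[1]cₗ[1] = (-1)·(0)·(1) = 0, but T[1,1,1] = -1. The claim is false.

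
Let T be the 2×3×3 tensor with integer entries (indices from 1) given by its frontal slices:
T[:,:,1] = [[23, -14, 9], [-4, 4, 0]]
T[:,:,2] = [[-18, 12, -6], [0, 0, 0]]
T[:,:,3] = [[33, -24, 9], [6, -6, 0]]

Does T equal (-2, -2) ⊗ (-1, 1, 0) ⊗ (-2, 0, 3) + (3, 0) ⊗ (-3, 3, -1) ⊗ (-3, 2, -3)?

No

Reconstruct entry (1,2,1) from the claimed factors: Σₗ aₗ[1]bₗ[2]cₗ[1] = (-2)·(1)·(-2) + (3)·(3)·(-3) = -23, but T[1,2,1] = -14. The claim is false.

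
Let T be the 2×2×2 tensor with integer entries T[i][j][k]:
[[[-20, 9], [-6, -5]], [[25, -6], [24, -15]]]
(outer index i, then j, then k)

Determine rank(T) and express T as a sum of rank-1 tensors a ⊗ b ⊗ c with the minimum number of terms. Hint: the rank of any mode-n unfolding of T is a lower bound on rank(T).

rank(T) = 2

Lower bound: the mode-3 unfolding of T (rows indexed by k, columns by (i,j) = (0,0), (0,1), (1,0), (1,1)) is [[-20, -6, 25, 24], [9, -5, -6, -15]].
There the 2×2 minor on rows k ∈ {0, 1}, columns (i,j) ∈ {(0,0), (0,1)} is det [[-20, -6], [9, -5]] = 154 ≠ 0, so this unfolding has rank ≥ 2; CP rank is at least every unfolding rank, so rank(T) ≥ 2. (This is only a lower bound: in general the CP rank may exceed every unfolding rank, so we still need to exhibit 2 rank-1 terms summing to T.)
Upper bound — finding two terms. Write S_k = T[:,:,k] for the frontal slices: S₀ = [[-20, -6], [25, 24]], S₁ = [[9, -5], [-6, -15]].
If T = a₁ ⊗ b₁ ⊗ c₁ + a₂ ⊗ b₂ ⊗ c₂ then each S_k = c₁[k]·a₁b₁ᵀ + c₂[k]·a₂b₂ᵀ. S₀ and S₁ are linearly independent, so a₁b₁ᵀ and a₂b₂ᵀ must span the same plane of matrices: they are the rank-1 matrices of the form x·S₀ + y·S₁.
det(x·S₀ + y·S₁) is −330·x² + 605·xy − 165·y² = (-55)·(2·x − 3·y)(3·x − y), vanishing at (x:y) = (3:2) and (1:3).
M₁ = 3·S₀ + 2·S₁ = [[-42, -28], [63, 42]] = (-7)·[2, -3][3, 2]ᵀ and M₂ = S₀ + 3·S₁ = [[7, -21], [7, -21]] = 7·[1, 1][1, -3]ᵀ, so take a₁ = [2, -3], b₁ = [3, 2], a₂ = [1, 1], b₂ = [1, -3].
Each slice is an integer combination of E₁ = a₁b₁ᵀ and E₂ = a₂b₂ᵀ: S₀ = −3·E₁ − 2·E₂, S₁ = E₁ + 3·E₂; reading off coefficients, c₁ = [-3, 1] and c₂ = [-2, 3].
Hence T = [2, -3] ⊗ [3, 2] ⊗ [-3, 1] + [1, 1] ⊗ [1, -3] ⊗ [-2, 3], so rank(T) ≤ 2.
These bounds meet, so rank(T) = 2.
Check entry T[0,1,1] = -5: (2)·(2)·(1) + (1)·(-3)·(3) = -5.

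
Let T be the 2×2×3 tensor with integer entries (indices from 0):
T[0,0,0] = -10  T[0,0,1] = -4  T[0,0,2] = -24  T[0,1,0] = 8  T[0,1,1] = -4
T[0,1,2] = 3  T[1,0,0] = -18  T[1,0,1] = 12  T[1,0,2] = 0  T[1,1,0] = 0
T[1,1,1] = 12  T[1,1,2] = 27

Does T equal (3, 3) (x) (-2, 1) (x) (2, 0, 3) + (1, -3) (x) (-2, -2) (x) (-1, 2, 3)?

Yes

Reconstruct entrywise from the claimed factors. For example, T[0,1,2] = 3 and Σₗ aₗ[0]bₗ[1]cₗ[2] = (3)·(1)·(3) + (1)·(-2)·(3) = 3; checking all 12 entries, every one matches. The claim holds.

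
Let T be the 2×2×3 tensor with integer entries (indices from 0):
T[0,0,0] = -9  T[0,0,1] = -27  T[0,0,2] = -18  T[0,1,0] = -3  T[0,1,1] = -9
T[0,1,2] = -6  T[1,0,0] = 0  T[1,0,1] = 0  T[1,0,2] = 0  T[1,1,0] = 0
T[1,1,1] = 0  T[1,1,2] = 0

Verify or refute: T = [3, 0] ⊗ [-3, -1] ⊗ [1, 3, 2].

Yes

Reconstruct entrywise from the claimed factors. For example, T[0,0,0] = -9 and Σₗ aₗ[0]bₗ[0]cₗ[0] = (3)·(-3)·(1) = -9; checking all 12 entries, every one matches. The claim holds.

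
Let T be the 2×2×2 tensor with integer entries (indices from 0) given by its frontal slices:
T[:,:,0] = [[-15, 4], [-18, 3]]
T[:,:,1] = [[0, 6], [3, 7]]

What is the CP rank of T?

2

Lower bound: the mode-1 unfolding of T (rows indexed by i, columns by (j,k) = (0,0), (0,1), (1,0), (1,1)) is [[-15, 0, 4, 6], [-18, 3, 3, 7]].
There the 2×2 minor on rows i ∈ {0, 1}, columns (j,k) ∈ {(0,0), (0,1)} is det [[-15, 0], [-18, 3]] = -45 ≠ 0, so this unfolding has rank ≥ 2; CP rank is at least every unfolding rank, so rank(T) ≥ 2. (This is only a lower bound: in general the CP rank may exceed every unfolding rank, so we still need to exhibit 2 rank-1 terms summing to T.)
Upper bound — finding two terms. Write S_k = T[:,:,k] for the frontal slices: S₀ = [[-15, 4], [-18, 3]], S₁ = [[0, 6], [3, 7]].
If T = a₁ ⊗ b₁ ⊗ c₁ + a₂ ⊗ b₂ ⊗ c₂ then each S_k = c₁[k]·a₁b₁ᵀ + c₂[k]·a₂b₂ᵀ. S₀ and S₁ are linearly independent, so a₁b₁ᵀ and a₂b₂ᵀ must span the same plane of matrices: they are the rank-1 matrices of the form x·S₀ + y·S₁.
det(x·S₀ + y·S₁) is 27·x² − 9·xy − 18·y² = 9·(3·x + 2·y)(x − y), vanishing at (x:y) = (2:-3) and (1:1).
M₁ = 2·S₀ − 3·S₁ = [[-30, -10], [-45, -15]] = (-5)·[2, 3][3, 1]ᵀ and M₂ = S₀ + S₁ = [[-15, 10], [-15, 10]] = (-5)·[1, 1][3, -2]ᵀ, so take a₁ = [2, 3], b₁ = [3, 1], a₂ = [1, 1], b₂ = [3, -2].
Each slice is an integer combination of E₁ = a₁b₁ᵀ and E₂ = a₂b₂ᵀ: S₀ = −E₁ − 3·E₂, S₁ = E₁ − 2·E₂; reading off coefficients, c₁ = [-1, 1] and c₂ = [-3, -2].
Hence T = [2, 3] ⊗ [3, 1] ⊗ [-1, 1] + [1, 1] ⊗ [3, -2] ⊗ [-3, -2], so rank(T) ≤ 2.
These bounds meet, so rank(T) = 2.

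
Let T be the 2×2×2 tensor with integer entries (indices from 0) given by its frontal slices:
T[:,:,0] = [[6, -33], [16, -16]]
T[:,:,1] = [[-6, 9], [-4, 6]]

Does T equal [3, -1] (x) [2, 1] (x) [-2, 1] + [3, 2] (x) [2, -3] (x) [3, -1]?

No

Reconstruct entry (0,0,1) from the claimed factors: Σₗ aₗ[0]bₗ[0]cₗ[1] = (3)·(2)·(1) + (3)·(2)·(-1) = 0, but T[0,0,1] = -6. The claim is false.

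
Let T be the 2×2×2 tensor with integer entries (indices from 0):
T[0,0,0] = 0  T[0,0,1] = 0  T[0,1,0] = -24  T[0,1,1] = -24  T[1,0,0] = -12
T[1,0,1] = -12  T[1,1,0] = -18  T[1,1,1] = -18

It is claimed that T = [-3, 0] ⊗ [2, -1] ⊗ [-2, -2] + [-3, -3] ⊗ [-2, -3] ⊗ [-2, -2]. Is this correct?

Yes

Reconstruct entrywise from the claimed factors. For example, T[0,0,0] = 0 and Σₗ aₗ[0]bₗ[0]cₗ[0] = (-3)·(2)·(-2) + (-3)·(-2)·(-2) = 0; checking all 8 entries, every one matches. The claim holds.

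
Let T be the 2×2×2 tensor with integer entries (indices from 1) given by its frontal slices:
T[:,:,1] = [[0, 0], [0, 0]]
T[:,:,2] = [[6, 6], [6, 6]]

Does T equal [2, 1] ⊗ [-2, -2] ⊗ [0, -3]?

No

Reconstruct entry (1,1,2) from the claimed factors: Σₗ aₗ[1]bₗ[1]cₗ[2] = (2)·(-2)·(-3) = 12, but T[1,1,2] = 6. The claim is false.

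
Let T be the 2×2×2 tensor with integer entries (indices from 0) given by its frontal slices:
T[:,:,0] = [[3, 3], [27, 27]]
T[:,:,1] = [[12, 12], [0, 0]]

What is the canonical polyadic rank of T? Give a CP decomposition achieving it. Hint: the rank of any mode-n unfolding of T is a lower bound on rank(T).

rank(T) = 2

Lower bound: the mode-3 unfolding of T (rows indexed by k, columns by (i,j) = (0,0), (0,1), (1,0), (1,1)) is [[3, 3, 27, 27], [12, 12, 0, 0]].
There the 2×2 minor on rows k ∈ {0, 1}, columns (i,j) ∈ {(0,0), (1,0)} is det [[3, 27], [12, 0]] = -324 ≠ 0, so this unfolding has rank ≥ 2; CP rank is at least every unfolding rank, so rank(T) ≥ 2. (Flattening ranks never certify an upper bound on CP rank; for that we must actually write T with 2 rank-1 terms.)
Upper bound — finding two terms. Every mode-2 slice of T is a multiple of one matrix: T[:,j,:] = b[j]·M with b = [1, 1] and M = [[3, 12], [27, 0]] (rows indexed by i, columns by k). So it suffices to write M as a sum of two rank-1 matrices.
Splitting M by its rows (i = 0, 1), M = [1, 0][3, 12]ᵀ + [0, 1][27, 0]ᵀ.
Hence T = [1, 0] (x) [1, 1] (x) [3, 12] + [0, 1] (x) [1, 1] (x) [27, 0], so rank(T) ≤ 2.
These bounds meet, so rank(T) = 2.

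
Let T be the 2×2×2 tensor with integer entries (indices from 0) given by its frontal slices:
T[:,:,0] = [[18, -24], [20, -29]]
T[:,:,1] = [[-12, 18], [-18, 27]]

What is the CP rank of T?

Lower bound: the mode-3 unfolding of T (rows indexed by k, columns by (i,j) = (0,0), (0,1), (1,0), (1,1)) is [[18, -24, 20, -29], [-12, 18, -18, 27]].
There the 2×2 minor on rows k ∈ {0, 1}, columns (i,j) ∈ {(0,0), (0,1)} is det [[18, -24], [-12, 18]] = 36 ≠ 0, so this unfolding has rank ≥ 2; CP rank is at least every unfolding rank, so rank(T) ≥ 2. (This is only a lower bound: in general the CP rank may exceed every unfolding rank, so we still need to exhibit 2 rank-1 terms summing to T.)
Upper bound — finding two terms. Write S_k = T[:,:,k] for the frontal slices: S₀ = [[18, -24], [20, -29]], S₁ = [[-12, 18], [-18, 27]].
If T = a₁ ⊗ b₁ ⊗ c₁ + a₂ ⊗ b₂ ⊗ c₂ then each S_k = c₁[k]·a₁b₁ᵀ + c₂[k]·a₂b₂ᵀ. S₀ and S₁ are linearly independent, so a₁b₁ᵀ and a₂b₂ᵀ must span the same plane of matrices: they are the rank-1 matrices of the form x·S₀ + y·S₁.
det(x·S₀ + y·S₁) is −42·x² + 42·xy = (-42)·(x − y)(x), vanishing at (x:y) = (1:1) and (0:1).
M₁ = S₀ + S₁ = [[6, -6], [2, -2]] = 2·(3, 1)(1, -1)ᵀ and M₂ = S₁ = [[-12, 18], [-18, 27]] = (-3)·(2, 3)(2, -3)ᵀ, so take a₁ = (3, 1), b₁ = (1, -1), a₂ = (2, 3), b₂ = (2, -3).
Each slice is an integer combination of E₁ = a₁b₁ᵀ and E₂ = a₂b₂ᵀ: S₀ = 2·E₁ + 3·E₂, S₁ = −3·E₂; reading off coefficients, c₁ = (2, 0) and c₂ = (3, -3).
Hence T = (3, 1) ⊗ (1, -1) ⊗ (2, 0) + (2, 3) ⊗ (2, -3) ⊗ (3, -3), so rank(T) ≤ 2.
These bounds meet, so rank(T) = 2.
Check entry T[1,0,0] = 20: (1)·(1)·(2) + (3)·(2)·(3) = 20.

2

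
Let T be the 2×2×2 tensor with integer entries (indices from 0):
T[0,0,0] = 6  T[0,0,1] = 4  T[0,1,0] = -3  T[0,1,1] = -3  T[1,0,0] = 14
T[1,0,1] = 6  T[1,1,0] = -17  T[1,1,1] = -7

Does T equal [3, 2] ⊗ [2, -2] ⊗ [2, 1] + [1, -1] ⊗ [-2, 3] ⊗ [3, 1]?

Yes

Reconstruct entrywise from the claimed factors. For example, T[0,1,0] = -3 and Σₗ aₗ[0]bₗ[1]cₗ[0] = (3)·(-2)·(2) + (1)·(3)·(3) = -3; checking all 8 entries, every one matches. The claim holds.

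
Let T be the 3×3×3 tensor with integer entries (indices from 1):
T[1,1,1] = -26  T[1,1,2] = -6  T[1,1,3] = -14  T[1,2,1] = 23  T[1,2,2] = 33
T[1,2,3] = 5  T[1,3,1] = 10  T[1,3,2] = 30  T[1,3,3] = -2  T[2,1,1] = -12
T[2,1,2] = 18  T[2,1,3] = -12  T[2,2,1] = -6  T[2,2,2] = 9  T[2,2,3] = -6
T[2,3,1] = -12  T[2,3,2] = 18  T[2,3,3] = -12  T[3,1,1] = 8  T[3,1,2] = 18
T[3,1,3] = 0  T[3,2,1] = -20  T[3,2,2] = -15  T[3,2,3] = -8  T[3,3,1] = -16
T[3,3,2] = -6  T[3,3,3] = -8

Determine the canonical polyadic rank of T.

2

Lower bound: the mode-2 unfolding of T (rows indexed by j, columns by (i,k) = (1,1), (1,2), (1,3), (2,1), (2,2), (2,3), (3,1), (3,2), (3,3)) is [[-26, -6, -14, -12, 18, -12, 8, 18, 0], [23, 33, 5, -6, 9, -6, -20, -15, -8], [10, 30, -2, -12, 18, -12, -16, -6, -8]].
There the 2×2 minor on rows j ∈ {1, 2}, columns (i,k) ∈ {(1,1), (1,2)} is det [[-26, -6], [23, 33]] = -720 ≠ 0, so this unfolding has rank ≥ 2; CP rank is at least every unfolding rank, so rank(T) ≥ 2. (Unfolding ranks only ever bound the CP rank from below — rank(T) can be strictly larger than all of them — so the matching upper bound has to come from an explicit 2-term decomposition.)
Upper bound — finding two terms. Write S_k = T[:,:,k] for the frontal slices: S₁ = [[-26, 23, 10], [-12, -6, -12], [8, -20, -16]], S₂ = [[-6, 33, 30], [18, 9, 18], [18, -15, -6]], S₃ = [[-14, 5, -2], [-12, -6, -12], [0, -8, -8]].
If T = a₁ (x) b₁ (x) c₁ + a₂ (x) b₂ (x) c₂ then each S_k = c₁[k]·a₁b₁ᵀ + c₂[k]·a₂b₂ᵀ. S₁ and S₂ are linearly independent, so a₁b₁ᵀ and a₂b₂ᵀ must span the same plane of matrices: they are the rank-1 matrices of the form x·S₁ + y·S₂.
The 2×2 minor of x·S₁ + y·S₂ on rows {1,2}, columns {1,2} is 432·x² − 216·xy − 648·y² = 216·(2·x − 3·y)(x + y), vanishing at (x:y) = (3:2) and (1:-1).
M₁ = 3·S₁ + 2·S₂ = [[-90, 135, 90], [0, 0, 0], [60, -90, -60]] = (-15)·[3, 0, -2][2, -3, -2]ᵀ and M₂ = S₁ − S₂ = [[-20, -10, -20], [-30, -15, -30], [-10, -5, -10]] = (-5)·[2, 3, 1][2, 1, 2]ᵀ, so take a₁ = [3, 0, -2], b₁ = [2, -3, -2], a₂ = [2, 3, 1], b₂ = [2, 1, 2].
Each slice is an integer combination of E₁ = a₁b₁ᵀ and E₂ = a₂b₂ᵀ: S₁ = −3·E₁ − 2·E₂, S₂ = −3·E₁ + 3·E₂, S₃ = −E₁ − 2·E₂; reading off coefficients, c₁ = [-3, -3, -1] and c₂ = [-2, 3, -2].
Hence T = [3, 0, -2] (x) [2, -3, -2] (x) [-3, -3, -1] + [2, 3, 1] (x) [2, 1, 2] (x) [-2, 3, -2], so rank(T) ≤ 2.
These bounds meet, so rank(T) = 2.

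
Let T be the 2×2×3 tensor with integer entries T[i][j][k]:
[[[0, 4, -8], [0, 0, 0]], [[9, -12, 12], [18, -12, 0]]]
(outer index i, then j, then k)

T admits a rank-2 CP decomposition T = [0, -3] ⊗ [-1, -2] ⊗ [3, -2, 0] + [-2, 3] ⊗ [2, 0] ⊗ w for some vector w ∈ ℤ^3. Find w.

Subtract the known terms from T to get the rank-1 residual R = [-2, 3] ⊗ [2, 0] ⊗ w, so R[i,j,k] = a[i]·b[j]·w[k]. Pick indices with nonzero a[0]·b[0] = (-2)·(2) = -4. Only the fibre through (0,0,·) is needed: R[0,0,:] = T[0,0,:] − Σₗ aₗ[0]bₗ[0]cₗ = [0, 4, -8] − (0)·(-1)·[3, -2, 0] = [0, 4, -8]. Then w[k] = R[0,0,k] / -4 for each k, giving w = [0, 4, -8] / -4 = [0, -1, 2].

w = [0, -1, 2]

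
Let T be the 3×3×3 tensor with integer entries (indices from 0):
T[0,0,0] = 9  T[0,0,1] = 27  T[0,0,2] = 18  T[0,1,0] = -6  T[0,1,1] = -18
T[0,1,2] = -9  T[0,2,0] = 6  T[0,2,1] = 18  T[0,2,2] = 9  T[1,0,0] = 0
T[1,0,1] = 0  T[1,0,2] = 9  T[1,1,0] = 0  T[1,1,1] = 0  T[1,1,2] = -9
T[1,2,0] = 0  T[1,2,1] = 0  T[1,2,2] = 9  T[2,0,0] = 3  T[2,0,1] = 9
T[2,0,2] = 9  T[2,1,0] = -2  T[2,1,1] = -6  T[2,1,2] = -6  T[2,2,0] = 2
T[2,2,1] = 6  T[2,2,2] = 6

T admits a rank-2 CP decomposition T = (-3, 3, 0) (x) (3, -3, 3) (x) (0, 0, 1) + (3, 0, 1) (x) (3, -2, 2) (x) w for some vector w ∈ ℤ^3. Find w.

w = (1, 3, 3)

Subtract the known terms from T to get the rank-1 residual R = (3, 0, 1) (x) (3, -2, 2) (x) w, so R[i,j,k] = a[i]·b[j]·w[k]. Pick indices with nonzero a[0]·b[0] = (3)·(3) = 9. Only the fibre through (0,0,·) is needed: R[0,0,:] = T[0,0,:] − Σₗ aₗ[0]bₗ[0]cₗ = [9, 27, 18] − (-3)·(3)·(0, 0, 1) = [9, 27, 27]. Then w[k] = R[0,0,k] / 9 for each k, giving w = [9, 27, 27] / 9 = (1, 3, 3).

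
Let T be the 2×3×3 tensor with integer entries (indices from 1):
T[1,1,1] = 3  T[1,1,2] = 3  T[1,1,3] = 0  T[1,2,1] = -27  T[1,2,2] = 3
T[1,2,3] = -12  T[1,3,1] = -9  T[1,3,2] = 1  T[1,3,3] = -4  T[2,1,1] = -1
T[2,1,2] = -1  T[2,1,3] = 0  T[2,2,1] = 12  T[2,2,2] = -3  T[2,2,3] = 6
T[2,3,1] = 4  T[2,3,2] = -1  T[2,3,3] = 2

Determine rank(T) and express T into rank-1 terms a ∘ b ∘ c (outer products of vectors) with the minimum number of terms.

Lower bound: the mode-3 unfolding of T (rows indexed by k, columns by (i,j) = (1,1), (1,2), (1,3), (2,1), (2,2), (2,3)) is [[3, -27, -9, -1, 12, 4], [3, 3, 1, -1, -3, -1], [0, -12, -4, 0, 6, 2]].
There the 2×2 minor on rows k ∈ {1, 2}, columns (i,j) ∈ {(1,1), (1,2)} is det [[3, -27], [3, 3]] = 90 ≠ 0, so this unfolding has rank ≥ 2; CP rank is at least every unfolding rank, so rank(T) ≥ 2. (Flattening ranks never certify an upper bound on CP rank; for that we must actually write T with 2 rank-1 terms.)
Upper bound — finding two terms. Write S_k = T[:,:,k] for the frontal slices: S₁ = [[3, -27, -9], [-1, 12, 4]], S₂ = [[3, 3, 1], [-1, -3, -1]], S₃ = [[0, -12, -4], [0, 6, 2]].
If T = a₁ ∘ b₁ ∘ c₁ + a₂ ∘ b₂ ∘ c₂ then each S_k = c₁[k]·a₁b₁ᵀ + c₂[k]·a₂b₂ᵀ. S₁ and S₂ are linearly independent, so a₁b₁ᵀ and a₂b₂ᵀ must span the same plane of matrices: they are the rank-1 matrices of the form x·S₁ + y·S₂.
The 2×2 minor of x·S₁ + y·S₂ on rows {1,2}, columns {1,2} is 9·x² + 3·xy − 6·y² = 3·(3·x − 2·y)(x + y), vanishing at (x:y) = (2:3) and (1:-1).
M₁ = 2·S₁ + 3·S₂ = [[15, -45, -15], [-5, 15, 5]] = 5·[3, -1][1, -3, -1]ᵀ and M₂ = S₁ − S₂ = [[0, -30, -10], [0, 15, 5]] = (-5)·[2, -1][0, 3, 1]ᵀ, so take a₁ = [3, -1], b₁ = [1, -3, -1], a₂ = [2, -1], b₂ = [0, 3, 1].
Each slice is an integer combination of E₁ = a₁b₁ᵀ and E₂ = a₂b₂ᵀ: S₁ = E₁ − 3·E₂, S₂ = E₁ + 2·E₂, S₃ = −2·E₂; reading off coefficients, c₁ = [1, 1, 0] and c₂ = [-3, 2, -2].
Hence T = [3, -1] ∘ [1, -3, -1] ∘ [1, 1, 0] + [2, -1] ∘ [0, 3, 1] ∘ [-3, 2, -2], so rank(T) ≤ 2.
These bounds meet, so rank(T) = 2.

rank(T) = 2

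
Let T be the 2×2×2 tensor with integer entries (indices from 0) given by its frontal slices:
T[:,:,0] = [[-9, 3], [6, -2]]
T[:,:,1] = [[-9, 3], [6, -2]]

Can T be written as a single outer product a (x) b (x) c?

If T = a (x) b (x) c then every fibre of T is a multiple of the corresponding factor, so read the factors off the fibres through the nonzero entry T[0,0,0] = -9.
The mode-1 fibre T[:,0,0] = [-9, 6] gives a = [3, -2] (primitive direction); the mode-2 fibre T[0,:,0] = [-9, 3] gives b = [3, -1]; then c[k] = T[0,0,k] / (a[0]·b[0]) = [-9, -9] / 9 = [-1, -1].
Expanding [3, -2] (x) [3, -1] (x) [-1, -1] reproduces all 8 entries of T, so T = [3, -2] (x) [3, -1] (x) [-1, -1] and rank(T) ≤ 1.
Equivalently every frontal slice T[:,:,k] is c[k] times the rank-1 matrix [3, -2] (x) [3, -1]. So T has rank 1 (it is nonzero).

Yes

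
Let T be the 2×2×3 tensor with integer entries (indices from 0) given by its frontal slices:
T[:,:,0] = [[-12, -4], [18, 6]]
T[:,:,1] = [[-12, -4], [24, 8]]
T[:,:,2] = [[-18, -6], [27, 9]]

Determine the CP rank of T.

Lower bound: the mode-3 unfolding of T (rows indexed by k, columns by (i,j) = (0,0), (0,1), (1,0), (1,1)) is [[-12, -4, 18, 6], [-12, -4, 24, 8], [-18, -6, 27, 9]].
There the 2×2 minor on rows k ∈ {0, 1}, columns (i,j) ∈ {(0,0), (1,0)} is det [[-12, 18], [-12, 24]] = -72 ≠ 0, so this unfolding has rank ≥ 2; CP rank is at least every unfolding rank, so rank(T) ≥ 2. (Unfolding ranks only ever bound the CP rank from below — rank(T) can be strictly larger than all of them — so the matching upper bound has to come from an explicit 2-term decomposition.)
Upper bound — finding two terms. Every mode-2 slice of T is a multiple of one matrix: T[:,j,:] = b[j]·M with b = (3, 1) and M = [[-4, -4, -6], [6, 8, 9]] (rows indexed by i, columns by k). So it suffices to write M as a sum of two rank-1 matrices.
Splitting M by its rows (i = 0, 1), M = (1, 0)(-4, -4, -6)ᵀ + (0, 1)(6, 8, 9)ᵀ.
Hence T = (1, 0) ⊗ (3, 1) ⊗ (-4, -4, -6) + (0, 1) ⊗ (3, 1) ⊗ (6, 8, 9), so rank(T) ≤ 2.
These bounds meet, so rank(T) = 2.
Check entry T[0,1,2] = -6: (1)·(1)·(-6) + (0)·(1)·(9) = -6.

2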